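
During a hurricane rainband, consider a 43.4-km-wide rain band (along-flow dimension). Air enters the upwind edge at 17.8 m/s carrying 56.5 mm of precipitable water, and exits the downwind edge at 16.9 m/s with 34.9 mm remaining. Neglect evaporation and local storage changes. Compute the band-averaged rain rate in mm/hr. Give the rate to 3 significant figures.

R ≈ 34.5 mm/hr

Column moisture flux per unit crosswind length is F = V × PW.
Inflow: F_in = 17.8 × 56.5 = 1005.7 mm·m/s
Outflow: F_out = 16.9 × 34.9 = 589.81 mm·m/s
Steady-state rate R = (F_in − F_out)/L = (1005.7 − 589.81) / 43400 m = 9.583e-03 mm/s.
R = 9.583e-03 × 3600 = 34.5 mm/hr.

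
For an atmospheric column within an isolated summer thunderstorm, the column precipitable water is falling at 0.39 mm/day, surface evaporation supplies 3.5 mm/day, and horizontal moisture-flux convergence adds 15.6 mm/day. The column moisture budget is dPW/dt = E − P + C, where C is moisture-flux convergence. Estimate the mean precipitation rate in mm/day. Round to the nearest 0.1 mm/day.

dPW/dt = -0.39 mm/day.
P = E + C − dPW/dt = 3.5 + (15.6) − (-0.39) = 19.5 mm/day.

P ≈ 19.5 mm/day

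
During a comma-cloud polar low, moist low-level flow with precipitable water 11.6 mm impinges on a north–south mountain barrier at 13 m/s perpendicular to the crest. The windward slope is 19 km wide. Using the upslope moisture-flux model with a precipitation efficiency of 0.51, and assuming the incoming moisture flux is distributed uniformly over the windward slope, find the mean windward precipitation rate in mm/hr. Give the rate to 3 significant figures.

Incoming column moisture flux per unit ridge length: F = V × PW = 13 × 11.6 = 150.8 mm·m/s.
Spread over the 19 km slope with efficiency ε = 0.51: R = ε·F/W = 0.51 × 150.8 / 19000 m = 4.048e-03 mm/s.
R = 4.048e-03 × 3600 = 14.6 mm/hr.

R ≈ 14.6 mm/hr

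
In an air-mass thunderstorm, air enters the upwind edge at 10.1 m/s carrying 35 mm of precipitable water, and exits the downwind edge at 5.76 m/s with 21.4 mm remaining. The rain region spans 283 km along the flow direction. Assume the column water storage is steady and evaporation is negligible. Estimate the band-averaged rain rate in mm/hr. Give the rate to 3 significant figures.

Column moisture flux per unit crosswind length is F = V × PW.
Inflow: F_in = 10.1 × 35 = 353.5 mm·m/s
Outflow: F_out = 5.76 × 21.4 = 123.264 mm·m/s
Steady-state rate R = (F_in − F_out)/L = (353.5 − 123.264) / 283000 m = 8.136e-04 mm/s.
R = 8.136e-04 × 3600 = 2.93 mm/hr.

R ≈ 2.93 mm/hr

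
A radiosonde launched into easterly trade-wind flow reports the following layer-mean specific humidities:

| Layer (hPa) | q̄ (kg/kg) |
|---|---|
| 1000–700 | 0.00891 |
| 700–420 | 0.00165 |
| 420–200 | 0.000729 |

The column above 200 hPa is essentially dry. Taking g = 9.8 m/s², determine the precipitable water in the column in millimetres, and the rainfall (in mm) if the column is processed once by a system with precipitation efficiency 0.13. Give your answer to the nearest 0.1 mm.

Precipitable water is the column-integrated vapour mass per unit area: PW = (1/g) Σ q̄ Δp, with q in kg/kg and Δp in Pa (1 kg/m² of water = 1 mm).
Layer 1000–700 hPa: Δp = 300 hPa = 30000 Pa, q̄ = 0.00891 kg/kg → 0.00891 × 30000 / 9.8 = 27.28 mm
Layer 700–420 hPa: Δp = 280 hPa = 28000 Pa, q̄ = 0.00165 kg/kg → 0.00165 × 28000 / 9.8 = 4.71 mm
Layer 420–200 hPa: Δp = 220 hPa = 22000 Pa, q̄ = 0.000729 kg/kg → 0.000729 × 22000 / 9.8 = 1.64 mm
PW = 27.28 + 4.71 + 1.64 = 33.63 ≈ 33.6 mm.
Rainfall = ε × PW = 0.13 × 33.6 = 4.4 mm.

PW ≈ 33.6 mm; rainfall ≈ 4.4 mm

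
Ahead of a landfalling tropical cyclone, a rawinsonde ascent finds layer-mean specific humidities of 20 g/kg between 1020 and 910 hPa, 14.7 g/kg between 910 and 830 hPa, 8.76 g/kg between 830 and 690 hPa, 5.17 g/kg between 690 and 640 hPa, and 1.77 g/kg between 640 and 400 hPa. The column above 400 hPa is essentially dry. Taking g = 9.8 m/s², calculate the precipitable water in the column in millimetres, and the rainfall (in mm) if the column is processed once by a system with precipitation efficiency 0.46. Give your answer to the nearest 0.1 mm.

PW ≈ 53.9 mm; rainfall ≈ 24.8 mm

Precipitable water is the column-integrated vapour mass per unit area: PW = (1/g) Σ q̄ Δp, with q in kg/kg and Δp in Pa (1 kg/m² of water = 1 mm).
Layer 1020–910 hPa: Δp = 110 hPa = 11000 Pa, q̄ = 0.02 kg/kg → 0.02 × 11000 / 9.8 = 22.45 mm
Layer 910–830 hPa: Δp = 80 hPa = 8000 Pa, q̄ = 0.0147 kg/kg → 0.0147 × 8000 / 9.8 = 12.00 mm
Layer 830–690 hPa: Δp = 140 hPa = 14000 Pa, q̄ = 0.00876 kg/kg → 0.00876 × 14000 / 9.8 = 12.51 mm
Layer 690–640 hPa: Δp = 50 hPa = 5000 Pa, q̄ = 0.00517 kg/kg → 0.00517 × 5000 / 9.8 = 2.64 mm
Layer 640–400 hPa: Δp = 240 hPa = 24000 Pa, q̄ = 0.00177 kg/kg → 0.00177 × 24000 / 9.8 = 4.33 mm
PW = 22.45 + 12.00 + 12.51 + 2.64 + 4.33 = 53.93 ≈ 53.9 mm.
Rainfall = ε × PW = 0.46 × 53.9 = 24.8 mm.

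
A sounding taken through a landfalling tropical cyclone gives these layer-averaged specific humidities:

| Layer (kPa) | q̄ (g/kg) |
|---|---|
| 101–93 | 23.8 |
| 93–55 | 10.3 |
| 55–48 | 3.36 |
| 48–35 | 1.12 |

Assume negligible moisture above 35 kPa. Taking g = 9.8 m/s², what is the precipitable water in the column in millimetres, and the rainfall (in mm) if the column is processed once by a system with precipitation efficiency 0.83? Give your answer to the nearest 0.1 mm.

Precipitable water is the column-integrated vapour mass per unit area: PW = (1/g) Σ q̄ Δp, with q in kg/kg and Δp in Pa (1 kg/m² of water = 1 mm).
Layer 101–93 kPa: Δp = 80 hPa = 8000 Pa, q̄ = 0.0238 kg/kg → 0.0238 × 8000 / 9.8 = 19.43 mm
Layer 93–55 kPa: Δp = 380 hPa = 38000 Pa, q̄ = 0.0103 kg/kg → 0.0103 × 38000 / 9.8 = 39.94 mm
Layer 55–48 kPa: Δp = 70 hPa = 7000 Pa, q̄ = 0.00336 kg/kg → 0.00336 × 7000 / 9.8 = 2.40 mm
Layer 48–35 kPa: Δp = 130 hPa = 13000 Pa, q̄ = 0.00112 kg/kg → 0.00112 × 13000 / 9.8 = 1.49 mm
PW = 19.43 + 39.94 + 2.40 + 1.49 = 63.26 ≈ 63.3 mm.
Rainfall = ε × PW = 0.83 × 63.3 = 52.5 mm.

PW ≈ 63.3 mm; rainfall ≈ 52.5 mm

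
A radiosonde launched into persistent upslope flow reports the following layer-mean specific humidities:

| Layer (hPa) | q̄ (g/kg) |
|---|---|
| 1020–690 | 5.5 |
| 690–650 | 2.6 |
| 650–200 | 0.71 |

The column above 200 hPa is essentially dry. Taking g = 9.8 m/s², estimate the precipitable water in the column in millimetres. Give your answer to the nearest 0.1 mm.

Precipitable water is the column-integrated vapour mass per unit area: PW = (1/g) Σ q̄ Δp, with q in kg/kg and Δp in Pa (1 kg/m² of water = 1 mm).
Layer 1020–690 hPa: Δp = 330 hPa = 33000 Pa, q̄ = 0.0055 kg/kg → 0.0055 × 33000 / 9.8 = 18.52 mm
Layer 690–650 hPa: Δp = 40 hPa = 4000 Pa, q̄ = 0.0026 kg/kg → 0.0026 × 4000 / 9.8 = 1.06 mm
Layer 650–200 hPa: Δp = 450 hPa = 45000 Pa, q̄ = 0.00071 kg/kg → 0.00071 × 45000 / 9.8 = 3.26 mm
PW = 18.52 + 1.06 + 3.26 = 22.84 ≈ 22.8 mm.

PW ≈ 22.8 mm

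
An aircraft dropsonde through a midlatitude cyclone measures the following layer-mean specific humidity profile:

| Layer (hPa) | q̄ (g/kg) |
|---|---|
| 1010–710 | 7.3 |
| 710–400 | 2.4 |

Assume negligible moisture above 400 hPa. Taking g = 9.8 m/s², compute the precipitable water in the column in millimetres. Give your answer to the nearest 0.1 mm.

PW ≈ 29.9 mm

Precipitable water is the column-integrated vapour mass per unit area: PW = (1/g) Σ q̄ Δp, with q in kg/kg and Δp in Pa (1 kg/m² of water = 1 mm).
Layer 1010–710 hPa: Δp = 300 hPa = 30000 Pa, q̄ = 0.0073 kg/kg → 0.0073 × 30000 / 9.8 = 22.35 mm
Layer 710–400 hPa: Δp = 310 hPa = 31000 Pa, q̄ = 0.0024 kg/kg → 0.0024 × 31000 / 9.8 = 7.59 mm
PW = 22.35 + 7.59 = 29.94 ≈ 29.9 mm.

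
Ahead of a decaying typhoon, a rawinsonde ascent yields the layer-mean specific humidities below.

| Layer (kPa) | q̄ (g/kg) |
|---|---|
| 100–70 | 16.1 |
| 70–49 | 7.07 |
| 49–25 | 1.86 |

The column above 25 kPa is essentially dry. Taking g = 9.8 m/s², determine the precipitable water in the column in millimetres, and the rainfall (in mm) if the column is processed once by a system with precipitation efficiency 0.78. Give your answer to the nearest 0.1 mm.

PW ≈ 69.0 mm; rainfall ≈ 53.8 mm

Precipitable water is the column-integrated vapour mass per unit area: PW = (1/g) Σ q̄ Δp, with q in kg/kg and Δp in Pa (1 kg/m² of water = 1 mm).
Layer 100–70 kPa: Δp = 300 hPa = 30000 Pa, q̄ = 0.0161 kg/kg → 0.0161 × 30000 / 9.8 = 49.29 mm
Layer 70–49 kPa: Δp = 210 hPa = 21000 Pa, q̄ = 0.00707 kg/kg → 0.00707 × 21000 / 9.8 = 15.15 mm
Layer 49–25 kPa: Δp = 240 hPa = 24000 Pa, q̄ = 0.00186 kg/kg → 0.00186 × 24000 / 9.8 = 4.56 mm
PW = 49.29 + 15.15 + 4.56 = 69.00 ≈ 69.0 mm.
Rainfall = ε × PW = 0.78 × 69.0 = 53.8 mm.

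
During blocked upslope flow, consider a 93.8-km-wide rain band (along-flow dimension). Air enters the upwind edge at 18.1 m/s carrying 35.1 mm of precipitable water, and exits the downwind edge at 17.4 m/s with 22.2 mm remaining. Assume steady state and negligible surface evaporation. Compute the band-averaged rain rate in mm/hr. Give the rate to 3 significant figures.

Column moisture flux per unit crosswind length is F = V × PW.
Inflow: F_in = 18.1 × 35.1 = 635.31 mm·m/s
Outflow: F_out = 17.4 × 22.2 = 386.28 mm·m/s
Steady-state rate R = (F_in − F_out)/L = (635.31 − 386.28) / 93800 m = 2.655e-03 mm/s.
R = 2.655e-03 × 3600 = 9.56 mm/hr.

R ≈ 9.56 mm/hr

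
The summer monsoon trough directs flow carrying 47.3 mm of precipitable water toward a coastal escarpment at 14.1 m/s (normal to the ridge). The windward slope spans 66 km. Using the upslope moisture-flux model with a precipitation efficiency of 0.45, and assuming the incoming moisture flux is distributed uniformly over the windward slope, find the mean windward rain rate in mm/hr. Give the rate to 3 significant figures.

R ≈ 16.4 mm/hr

Incoming column moisture flux per unit ridge length: F = V × PW = 14.1 × 47.3 = 666.93 mm·m/s.
Spread over the 66 km slope with efficiency ε = 0.45: R = ε·F/W = 0.45 × 666.93 / 66000 m = 4.547e-03 mm/s.
R = 4.547e-03 × 3600 = 16.4 mm/hr.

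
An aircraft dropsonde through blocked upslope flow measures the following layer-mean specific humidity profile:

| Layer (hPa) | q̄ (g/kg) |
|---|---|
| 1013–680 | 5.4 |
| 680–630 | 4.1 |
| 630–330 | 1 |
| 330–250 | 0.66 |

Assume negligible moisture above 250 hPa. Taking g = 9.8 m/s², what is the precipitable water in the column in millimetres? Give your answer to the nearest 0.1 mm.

Precipitable water is the column-integrated vapour mass per unit area: PW = (1/g) Σ q̄ Δp, with q in kg/kg and Δp in Pa (1 kg/m² of water = 1 mm).
Layer 1013–680 hPa: Δp = 333 hPa = 33300 Pa, q̄ = 0.0054 kg/kg → 0.0054 × 33300 / 9.8 = 18.35 mm
Layer 680–630 hPa: Δp = 50 hPa = 5000 Pa, q̄ = 0.0041 kg/kg → 0.0041 × 5000 / 9.8 = 2.09 mm
Layer 630–330 hPa: Δp = 300 hPa = 30000 Pa, q̄ = 0.001 kg/kg → 0.001 × 30000 / 9.8 = 3.06 mm
Layer 330–250 hPa: Δp = 80 hPa = 8000 Pa, q̄ = 0.00066 kg/kg → 0.00066 × 8000 / 9.8 = 0.54 mm
PW = 18.35 + 2.09 + 3.06 + 0.54 = 24.04 ≈ 24.0 mm.

PW ≈ 24.0 mm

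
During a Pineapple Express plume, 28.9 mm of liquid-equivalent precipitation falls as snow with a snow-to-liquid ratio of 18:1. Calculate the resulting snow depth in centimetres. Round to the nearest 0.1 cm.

snow depth ≈ 52.0 cm

Snow depth = liquid × ratio = 28.9 mm × 18 = 520.2 mm = 52.0 cm.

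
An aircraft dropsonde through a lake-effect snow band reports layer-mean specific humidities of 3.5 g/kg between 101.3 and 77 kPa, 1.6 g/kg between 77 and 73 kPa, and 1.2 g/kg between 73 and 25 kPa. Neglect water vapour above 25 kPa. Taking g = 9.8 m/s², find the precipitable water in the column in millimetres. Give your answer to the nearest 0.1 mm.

PW ≈ 15.2 mm

Precipitable water is the column-integrated vapour mass per unit area: PW = (1/g) Σ q̄ Δp, with q in kg/kg and Δp in Pa (1 kg/m² of water = 1 mm).
Layer 101.3–77 kPa: Δp = 243 hPa = 24300 Pa, q̄ = 0.0035 kg/kg → 0.0035 × 24300 / 9.8 = 8.68 mm
Layer 77–73 kPa: Δp = 40 hPa = 4000 Pa, q̄ = 0.0016 kg/kg → 0.0016 × 4000 / 9.8 = 0.65 mm
Layer 73–25 kPa: Δp = 480 hPa = 48000 Pa, q̄ = 0.0012 kg/kg → 0.0012 × 48000 / 9.8 = 5.88 mm
PW = 8.68 + 0.65 + 5.88 = 15.21 ≈ 15.2 mm.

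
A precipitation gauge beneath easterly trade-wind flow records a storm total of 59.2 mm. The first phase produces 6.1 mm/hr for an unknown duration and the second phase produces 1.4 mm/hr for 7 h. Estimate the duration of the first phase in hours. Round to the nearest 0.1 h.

duration ≈ 8.1 h

Known phases: 1.4 × 7 = 9.8 mm.
Remaining depth = 59.2 − 9.8 = 49.4 mm.
Duration = 49.4 / 6.1 = 8.1 h.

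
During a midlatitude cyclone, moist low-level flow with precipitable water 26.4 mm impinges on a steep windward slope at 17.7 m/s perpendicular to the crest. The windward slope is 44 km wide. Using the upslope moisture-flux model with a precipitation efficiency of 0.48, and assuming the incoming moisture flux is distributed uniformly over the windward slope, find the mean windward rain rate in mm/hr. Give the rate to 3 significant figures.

R ≈ 18.4 mm/hr

Incoming column moisture flux per unit ridge length: F = V × PW = 17.7 × 26.4 = 467.28 mm·m/s.
Spread over the 44 km slope with efficiency ε = 0.48: R = ε·F/W = 0.48 × 467.28 / 44000 m = 5.098e-03 mm/s.
R = 5.098e-03 × 3600 = 18.4 mm/hr.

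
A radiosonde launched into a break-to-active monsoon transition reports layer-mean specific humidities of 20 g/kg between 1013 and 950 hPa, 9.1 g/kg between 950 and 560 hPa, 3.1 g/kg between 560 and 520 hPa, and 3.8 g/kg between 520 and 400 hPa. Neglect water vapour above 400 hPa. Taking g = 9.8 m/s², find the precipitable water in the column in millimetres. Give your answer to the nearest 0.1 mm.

PW ≈ 55.0 mm

Precipitable water is the column-integrated vapour mass per unit area: PW = (1/g) Σ q̄ Δp, with q in kg/kg and Δp in Pa (1 kg/m² of water = 1 mm).
Layer 1013–950 hPa: Δp = 63 hPa = 6300 Pa, q̄ = 0.02 kg/kg → 0.02 × 6300 / 9.8 = 12.86 mm
Layer 950–560 hPa: Δp = 390 hPa = 39000 Pa, q̄ = 0.0091 kg/kg → 0.0091 × 39000 / 9.8 = 36.21 mm
Layer 560–520 hPa: Δp = 40 hPa = 4000 Pa, q̄ = 0.0031 kg/kg → 0.0031 × 4000 / 9.8 = 1.27 mm
Layer 520–400 hPa: Δp = 120 hPa = 12000 Pa, q̄ = 0.0038 kg/kg → 0.0038 × 12000 / 9.8 = 4.65 mm
PW = 12.86 + 36.21 + 1.27 + 4.65 = 54.99 ≈ 55.0 mm.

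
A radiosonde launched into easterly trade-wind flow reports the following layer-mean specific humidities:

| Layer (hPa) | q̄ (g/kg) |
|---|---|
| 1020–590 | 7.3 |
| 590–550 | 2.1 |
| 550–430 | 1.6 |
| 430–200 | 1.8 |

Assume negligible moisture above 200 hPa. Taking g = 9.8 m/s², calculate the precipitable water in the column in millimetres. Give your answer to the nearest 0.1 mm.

Precipitable water is the column-integrated vapour mass per unit area: PW = (1/g) Σ q̄ Δp, with q in kg/kg and Δp in Pa (1 kg/m² of water = 1 mm).
Layer 1020–590 hPa: Δp = 430 hPa = 43000 Pa, q̄ = 0.0073 kg/kg → 0.0073 × 43000 / 9.8 = 32.03 mm
Layer 590–550 hPa: Δp = 40 hPa = 4000 Pa, q̄ = 0.0021 kg/kg → 0.0021 × 4000 / 9.8 = 0.86 mm
Layer 550–430 hPa: Δp = 120 hPa = 12000 Pa, q̄ = 0.0016 kg/kg → 0.0016 × 12000 / 9.8 = 1.96 mm
Layer 430–200 hPa: Δp = 230 hPa = 23000 Pa, q̄ = 0.0018 kg/kg → 0.0018 × 23000 / 9.8 = 4.22 mm
PW = 32.03 + 0.86 + 1.96 + 4.22 = 39.07 ≈ 39.1 mm.

PW ≈ 39.1 mm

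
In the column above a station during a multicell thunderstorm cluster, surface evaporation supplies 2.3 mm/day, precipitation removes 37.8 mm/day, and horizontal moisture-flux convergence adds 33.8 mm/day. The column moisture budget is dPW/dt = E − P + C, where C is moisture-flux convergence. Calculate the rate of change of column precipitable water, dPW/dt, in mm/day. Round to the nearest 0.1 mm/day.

dPW/dt = E − P + C = 2.3 − 37.8 + (33.8) = -1.7 mm/day.

dPW/dt ≈ -1.7 mm/day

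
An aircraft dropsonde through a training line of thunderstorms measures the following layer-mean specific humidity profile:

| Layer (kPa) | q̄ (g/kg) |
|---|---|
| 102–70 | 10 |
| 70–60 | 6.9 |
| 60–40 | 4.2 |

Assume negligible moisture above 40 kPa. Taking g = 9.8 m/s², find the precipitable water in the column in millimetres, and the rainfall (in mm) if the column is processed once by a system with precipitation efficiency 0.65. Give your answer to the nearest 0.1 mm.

PW ≈ 48.3 mm; rainfall ≈ 31.4 mm

Precipitable water is the column-integrated vapour mass per unit area: PW = (1/g) Σ q̄ Δp, with q in kg/kg and Δp in Pa (1 kg/m² of water = 1 mm).
Layer 102–70 kPa: Δp = 320 hPa = 32000 Pa, q̄ = 0.01 kg/kg → 0.01 × 32000 / 9.8 = 32.65 mm
Layer 70–60 kPa: Δp = 100 hPa = 10000 Pa, q̄ = 0.0069 kg/kg → 0.0069 × 10000 / 9.8 = 7.04 mm
Layer 60–40 kPa: Δp = 200 hPa = 20000 Pa, q̄ = 0.0042 kg/kg → 0.0042 × 20000 / 9.8 = 8.57 mm
PW = 32.65 + 7.04 + 8.57 = 48.26 ≈ 48.3 mm.
Rainfall = ε × PW = 0.65 × 48.3 = 31.4 mm.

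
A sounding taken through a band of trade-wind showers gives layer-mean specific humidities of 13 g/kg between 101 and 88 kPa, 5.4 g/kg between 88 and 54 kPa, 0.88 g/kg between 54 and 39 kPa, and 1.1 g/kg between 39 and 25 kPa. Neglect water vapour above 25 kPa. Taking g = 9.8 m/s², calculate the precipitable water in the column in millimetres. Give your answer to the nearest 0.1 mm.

PW ≈ 38.9 mm

Precipitable water is the column-integrated vapour mass per unit area: PW = (1/g) Σ q̄ Δp, with q in kg/kg and Δp in Pa (1 kg/m² of water = 1 mm).
Layer 101–88 kPa: Δp = 130 hPa = 13000 Pa, q̄ = 0.013 kg/kg → 0.013 × 13000 / 9.8 = 17.24 mm
Layer 88–54 kPa: Δp = 340 hPa = 34000 Pa, q̄ = 0.0054 kg/kg → 0.0054 × 34000 / 9.8 = 18.73 mm
Layer 54–39 kPa: Δp = 150 hPa = 15000 Pa, q̄ = 0.00088 kg/kg → 0.00088 × 15000 / 9.8 = 1.35 mm
Layer 39–25 kPa: Δp = 140 hPa = 14000 Pa, q̄ = 0.0011 kg/kg → 0.0011 × 14000 / 9.8 = 1.57 mm
PW = 17.24 + 18.73 + 1.35 + 1.57 = 38.89 ≈ 38.9 mm.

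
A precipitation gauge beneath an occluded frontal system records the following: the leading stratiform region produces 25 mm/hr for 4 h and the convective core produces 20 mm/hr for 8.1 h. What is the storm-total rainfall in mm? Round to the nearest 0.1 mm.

Total = Σ Rᵢ Δtᵢ = 25 × 4 + 20 × 8.1
      = 100 + 162 = 262.0 mm.

total ≈ 262.0 mm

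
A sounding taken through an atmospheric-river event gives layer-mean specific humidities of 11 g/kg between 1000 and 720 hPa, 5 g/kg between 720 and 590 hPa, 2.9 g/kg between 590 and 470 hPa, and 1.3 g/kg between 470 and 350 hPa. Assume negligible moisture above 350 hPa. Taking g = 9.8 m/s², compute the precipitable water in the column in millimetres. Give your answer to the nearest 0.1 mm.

PW ≈ 43.2 mm

Precipitable water is the column-integrated vapour mass per unit area: PW = (1/g) Σ q̄ Δp, with q in kg/kg and Δp in Pa (1 kg/m² of water = 1 mm).
Layer 1000–720 hPa: Δp = 280 hPa = 28000 Pa, q̄ = 0.011 kg/kg → 0.011 × 28000 / 9.8 = 31.43 mm
Layer 720–590 hPa: Δp = 130 hPa = 13000 Pa, q̄ = 0.005 kg/kg → 0.005 × 13000 / 9.8 = 6.63 mm
Layer 590–470 hPa: Δp = 120 hPa = 12000 Pa, q̄ = 0.0029 kg/kg → 0.0029 × 12000 / 9.8 = 3.55 mm
Layer 470–350 hPa: Δp = 120 hPa = 12000 Pa, q̄ = 0.0013 kg/kg → 0.0013 × 12000 / 9.8 = 1.59 mm
PW = 31.43 + 6.63 + 3.55 + 1.59 = 43.20 ≈ 43.2 mm.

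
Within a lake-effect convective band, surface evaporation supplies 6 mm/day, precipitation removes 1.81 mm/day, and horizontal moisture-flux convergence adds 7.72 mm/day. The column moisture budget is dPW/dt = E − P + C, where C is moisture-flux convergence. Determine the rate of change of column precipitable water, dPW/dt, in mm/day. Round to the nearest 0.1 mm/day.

dPW/dt ≈ 11.9 mm/day

dPW/dt = E − P + C = 6 − 1.81 + (7.72) = 11.9 mm/day.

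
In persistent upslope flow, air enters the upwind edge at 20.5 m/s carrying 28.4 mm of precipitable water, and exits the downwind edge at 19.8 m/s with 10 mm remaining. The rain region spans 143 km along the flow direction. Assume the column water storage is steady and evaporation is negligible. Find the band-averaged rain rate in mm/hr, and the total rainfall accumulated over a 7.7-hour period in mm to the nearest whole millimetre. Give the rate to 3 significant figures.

R ≈ 9.67 mm/hr; total ≈ 74 mm

Column moisture flux per unit crosswind length is F = V × PW.
Inflow: F_in = 20.5 × 28.4 = 582.2 mm·m/s
Outflow: F_out = 19.8 × 10 = 198 mm·m/s
Steady-state rate R = (F_in − F_out)/L = (582.2 − 198) / 143000 m = 2.687e-03 mm/s.
R = 2.687e-03 × 3600 = 9.67 mm/hr.
Over 7.7 h: total = 9.67 × 7.7 = 74.459 ≈ 74 mm.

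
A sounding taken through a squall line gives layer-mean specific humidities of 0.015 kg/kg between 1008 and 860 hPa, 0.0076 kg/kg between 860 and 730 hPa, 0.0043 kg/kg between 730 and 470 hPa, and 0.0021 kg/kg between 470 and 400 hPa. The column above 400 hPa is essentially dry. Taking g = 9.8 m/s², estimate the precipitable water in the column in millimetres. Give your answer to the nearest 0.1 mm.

PW ≈ 45.6 mm

Precipitable water is the column-integrated vapour mass per unit area: PW = (1/g) Σ q̄ Δp, with q in kg/kg and Δp in Pa (1 kg/m² of water = 1 mm).
Layer 1008–860 hPa: Δp = 148 hPa = 14800 Pa, q̄ = 0.015 kg/kg → 0.015 × 14800 / 9.8 = 22.65 mm
Layer 860–730 hPa: Δp = 130 hPa = 13000 Pa, q̄ = 0.0076 kg/kg → 0.0076 × 13000 / 9.8 = 10.08 mm
Layer 730–470 hPa: Δp = 260 hPa = 26000 Pa, q̄ = 0.0043 kg/kg → 0.0043 × 26000 / 9.8 = 11.41 mm
Layer 470–400 hPa: Δp = 70 hPa = 7000 Pa, q̄ = 0.0021 kg/kg → 0.0021 × 7000 / 9.8 = 1.50 mm
PW = 22.65 + 10.08 + 11.41 + 1.50 = 45.64 ≈ 45.6 mm.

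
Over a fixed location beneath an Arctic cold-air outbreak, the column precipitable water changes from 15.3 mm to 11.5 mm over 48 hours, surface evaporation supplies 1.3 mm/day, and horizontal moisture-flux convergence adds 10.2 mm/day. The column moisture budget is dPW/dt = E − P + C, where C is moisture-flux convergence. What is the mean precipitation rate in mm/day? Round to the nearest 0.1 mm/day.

P ≈ 13.4 mm/day

dPW/dt = (11.5 − 15.3) mm / (48/24 day) = -1.900 mm/day.
P = E + C − dPW/dt = 1.3 + (10.2) − (-1.900) = 13.4 mm/day.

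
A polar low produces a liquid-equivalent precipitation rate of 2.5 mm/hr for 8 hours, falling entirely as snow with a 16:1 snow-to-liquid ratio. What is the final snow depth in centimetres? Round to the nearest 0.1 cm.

snow depth ≈ 32.0 cm

Liquid-equivalent depth = 2.5 × 8 = 20 mm.
Snow depth = 20 mm × 16 = 320 mm = 32.0 cm.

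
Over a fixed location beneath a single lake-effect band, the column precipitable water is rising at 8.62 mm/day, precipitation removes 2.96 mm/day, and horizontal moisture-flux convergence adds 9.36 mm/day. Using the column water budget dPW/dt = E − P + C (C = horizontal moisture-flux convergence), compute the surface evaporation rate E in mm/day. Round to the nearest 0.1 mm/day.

dPW/dt = +8.62 mm/day.
E = dPW/dt + P − C = (+8.62) + 2.96 − (9.36) = 2.2 mm/day.

E ≈ 2.2 mm/day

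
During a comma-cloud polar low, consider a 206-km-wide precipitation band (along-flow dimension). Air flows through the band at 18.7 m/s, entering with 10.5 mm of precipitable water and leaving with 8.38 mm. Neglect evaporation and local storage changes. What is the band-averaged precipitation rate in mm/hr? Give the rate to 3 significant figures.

Column moisture flux per unit crosswind length is F = V × PW.
Inflow: F_in = 18.7 × 10.5 = 196.35 mm·m/s
Outflow: F_out = 18.7 × 8.38 = 156.706 mm·m/s
Steady-state rate R = (F_in − F_out)/L = (196.35 − 156.706) / 206000 m = 1.924e-04 mm/s.
R = 1.924e-04 × 3600 = 0.693 mm/hr.

R ≈ 0.693 mm/hr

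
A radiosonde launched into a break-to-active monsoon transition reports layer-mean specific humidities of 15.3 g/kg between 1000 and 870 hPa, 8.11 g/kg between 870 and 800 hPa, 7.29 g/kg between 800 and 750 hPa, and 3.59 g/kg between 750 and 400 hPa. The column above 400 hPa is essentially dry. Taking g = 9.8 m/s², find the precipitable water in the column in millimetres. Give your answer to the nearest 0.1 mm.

PW ≈ 42.6 mm

Precipitable water is the column-integrated vapour mass per unit area: PW = (1/g) Σ q̄ Δp, with q in kg/kg and Δp in Pa (1 kg/m² of water = 1 mm).
Layer 1000–870 hPa: Δp = 130 hPa = 13000 Pa, q̄ = 0.0153 kg/kg → 0.0153 × 13000 / 9.8 = 20.30 mm
Layer 870–800 hPa: Δp = 70 hPa = 7000 Pa, q̄ = 0.00811 kg/kg → 0.00811 × 7000 / 9.8 = 5.79 mm
Layer 800–750 hPa: Δp = 50 hPa = 5000 Pa, q̄ = 0.00729 kg/kg → 0.00729 × 5000 / 9.8 = 3.72 mm
Layer 750–400 hPa: Δp = 350 hPa = 35000 Pa, q̄ = 0.00359 kg/kg → 0.00359 × 35000 / 9.8 = 12.82 mm
PW = 20.30 + 5.79 + 3.72 + 12.82 = 42.63 ≈ 42.6 mm.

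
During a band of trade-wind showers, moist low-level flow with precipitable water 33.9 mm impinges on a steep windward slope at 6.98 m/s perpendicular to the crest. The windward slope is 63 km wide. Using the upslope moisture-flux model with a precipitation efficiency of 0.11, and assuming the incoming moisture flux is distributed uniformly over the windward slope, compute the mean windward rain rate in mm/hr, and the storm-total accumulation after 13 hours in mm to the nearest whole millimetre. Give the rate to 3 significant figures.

R ≈ 1.49 mm/hr; total ≈ 19 mm

Incoming column moisture flux per unit ridge length: F = V × PW = 6.98 × 33.9 = 236.622 mm·m/s.
Spread over the 63 km slope with efficiency ε = 0.11: R = ε·F/W = 0.11 × 236.622 / 63000 m = 4.131e-04 mm/s.
R = 4.131e-04 × 3600 = 1.49 mm/hr.
Over 13 h: total = 1.49 × 13 = 19.37 ≈ 19 mm.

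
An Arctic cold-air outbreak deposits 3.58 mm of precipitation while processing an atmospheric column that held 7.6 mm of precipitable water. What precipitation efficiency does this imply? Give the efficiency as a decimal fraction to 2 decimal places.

ε ≈ 0.47

ε = precipitation / PW = 3.58 / 7.6 = 0.47.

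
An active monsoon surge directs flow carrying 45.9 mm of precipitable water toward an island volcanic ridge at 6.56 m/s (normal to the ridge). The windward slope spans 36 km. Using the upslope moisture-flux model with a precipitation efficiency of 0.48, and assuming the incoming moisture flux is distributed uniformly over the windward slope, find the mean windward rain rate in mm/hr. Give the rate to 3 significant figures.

Incoming column moisture flux per unit ridge length: F = V × PW = 6.56 × 45.9 = 301.104 mm·m/s.
Spread over the 36 km slope with efficiency ε = 0.48: R = ε·F/W = 0.48 × 301.104 / 36000 m = 4.015e-03 mm/s.
R = 4.015e-03 × 3600 = 14.5 mm/hr.

R ≈ 14.5 mm/hr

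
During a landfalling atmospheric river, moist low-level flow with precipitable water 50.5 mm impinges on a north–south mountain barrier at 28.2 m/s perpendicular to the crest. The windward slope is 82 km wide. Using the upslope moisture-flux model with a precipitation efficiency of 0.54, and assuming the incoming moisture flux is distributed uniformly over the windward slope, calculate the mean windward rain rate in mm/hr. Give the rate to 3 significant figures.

Incoming column moisture flux per unit ridge length: F = V × PW = 28.2 × 50.5 = 1424.1 mm·m/s.
Spread over the 82 km slope with efficiency ε = 0.54: R = ε·F/W = 0.54 × 1424.1 / 82000 m = 9.378e-03 mm/s.
R = 9.378e-03 × 3600 = 33.8 mm/hr.

R ≈ 33.8 mm/hr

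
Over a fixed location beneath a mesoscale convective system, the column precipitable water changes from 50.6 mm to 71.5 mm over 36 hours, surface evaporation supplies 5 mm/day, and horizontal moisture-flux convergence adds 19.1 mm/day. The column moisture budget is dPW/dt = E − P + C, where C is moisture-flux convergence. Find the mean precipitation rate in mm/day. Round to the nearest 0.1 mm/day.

P ≈ 10.2 mm/day

dPW/dt = (71.5 − 50.6) mm / (36/24 day) = +13.933 mm/day.
P = E + C − dPW/dt = 5 + (19.1) − (+13.933) = 10.2 mm/day.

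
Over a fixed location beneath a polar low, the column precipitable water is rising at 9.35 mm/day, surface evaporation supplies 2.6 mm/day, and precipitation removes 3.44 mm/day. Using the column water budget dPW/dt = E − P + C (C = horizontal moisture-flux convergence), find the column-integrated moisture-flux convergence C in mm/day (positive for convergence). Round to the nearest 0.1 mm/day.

dPW/dt = +9.35 mm/day.
C = dPW/dt − E + P = (+9.35) − 2.6 + 3.44 = 10.2 mm/day.

C ≈ 10.2 mm/day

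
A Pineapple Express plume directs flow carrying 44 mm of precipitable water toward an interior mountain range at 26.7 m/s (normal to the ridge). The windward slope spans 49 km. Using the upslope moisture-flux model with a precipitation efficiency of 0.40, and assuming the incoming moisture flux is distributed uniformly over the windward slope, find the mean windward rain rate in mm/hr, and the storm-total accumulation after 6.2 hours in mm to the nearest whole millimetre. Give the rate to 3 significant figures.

Incoming column moisture flux per unit ridge length: F = V × PW = 26.7 × 44 = 1174.8 mm·m/s.
Spread over the 49 km slope with efficiency ε = 0.40: R = ε·F/W = 0.40 × 1174.8 / 49000 m = 9.590e-03 mm/s.
R = 9.590e-03 × 3600 = 34.5 mm/hr.
Over 6.2 h: total = 34.5 × 6.2 = 213.9 ≈ 214 mm.

R ≈ 34.5 mm/hr; total ≈ 214 mm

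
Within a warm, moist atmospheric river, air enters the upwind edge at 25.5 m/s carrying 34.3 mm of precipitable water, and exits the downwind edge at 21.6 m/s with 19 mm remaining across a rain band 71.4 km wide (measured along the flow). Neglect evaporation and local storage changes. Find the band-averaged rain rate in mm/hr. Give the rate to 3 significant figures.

R ≈ 23.4 mm/hr

Column moisture flux per unit crosswind length is F = V × PW.
Inflow: F_in = 25.5 × 34.3 = 874.65 mm·m/s
Outflow: F_out = 21.6 × 19 = 410.4 mm·m/s
Steady-state rate R = (F_in − F_out)/L = (874.65 − 410.4) / 71400 m = 6.502e-03 mm/s.
R = 6.502e-03 × 3600 = 23.4 mm/hr.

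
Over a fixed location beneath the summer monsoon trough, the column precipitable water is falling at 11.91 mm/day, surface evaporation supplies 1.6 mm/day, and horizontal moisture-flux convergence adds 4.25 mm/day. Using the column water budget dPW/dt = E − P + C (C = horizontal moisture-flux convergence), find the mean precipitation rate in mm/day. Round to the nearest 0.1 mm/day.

P ≈ 17.8 mm/day

dPW/dt = -11.91 mm/day.
P = E + C − dPW/dt = 1.6 + (4.25) − (-11.91) = 17.8 mm/day.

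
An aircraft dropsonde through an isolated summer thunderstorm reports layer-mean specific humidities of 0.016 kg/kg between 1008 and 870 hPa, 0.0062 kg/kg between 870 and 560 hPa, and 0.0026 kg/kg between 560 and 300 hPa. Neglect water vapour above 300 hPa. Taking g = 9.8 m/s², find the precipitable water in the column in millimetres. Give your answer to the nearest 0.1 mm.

PW ≈ 49.0 mm

Precipitable water is the column-integrated vapour mass per unit area: PW = (1/g) Σ q̄ Δp, with q in kg/kg and Δp in Pa (1 kg/m² of water = 1 mm).
Layer 1008–870 hPa: Δp = 138 hPa = 13800 Pa, q̄ = 0.016 kg/kg → 0.016 × 13800 / 9.8 = 22.53 mm
Layer 870–560 hPa: Δp = 310 hPa = 31000 Pa, q̄ = 0.0062 kg/kg → 0.0062 × 31000 / 9.8 = 19.61 mm
Layer 560–300 hPa: Δp = 260 hPa = 26000 Pa, q̄ = 0.0026 kg/kg → 0.0026 × 26000 / 9.8 = 6.90 mm
PW = 22.53 + 19.61 + 6.90 = 49.04 ≈ 49.0 mm.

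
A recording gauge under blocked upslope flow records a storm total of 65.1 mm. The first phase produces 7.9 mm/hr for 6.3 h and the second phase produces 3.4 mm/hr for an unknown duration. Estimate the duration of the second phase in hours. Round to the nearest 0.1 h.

Known phases: 7.9 × 6.3 = 49.77 mm.
Remaining depth = 65.1 − 49.77 = 15.33 mm.
Duration = 15.33 / 3.4 = 4.5 h.

duration ≈ 4.5 h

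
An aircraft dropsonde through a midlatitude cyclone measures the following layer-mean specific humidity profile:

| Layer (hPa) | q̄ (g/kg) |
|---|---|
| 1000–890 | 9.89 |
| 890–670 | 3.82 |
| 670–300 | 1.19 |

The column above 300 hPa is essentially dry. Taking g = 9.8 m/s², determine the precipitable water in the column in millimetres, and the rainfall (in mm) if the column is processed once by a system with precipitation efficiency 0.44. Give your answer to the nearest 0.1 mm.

PW ≈ 24.2 mm; rainfall ≈ 10.6 mm

Precipitable water is the column-integrated vapour mass per unit area: PW = (1/g) Σ q̄ Δp, with q in kg/kg and Δp in Pa (1 kg/m² of water = 1 mm).
Layer 1000–890 hPa: Δp = 110 hPa = 11000 Pa, q̄ = 0.00989 kg/kg → 0.00989 × 11000 / 9.8 = 11.10 mm
Layer 890–670 hPa: Δp = 220 hPa = 22000 Pa, q̄ = 0.00382 kg/kg → 0.00382 × 22000 / 9.8 = 8.58 mm
Layer 670–300 hPa: Δp = 370 hPa = 37000 Pa, q̄ = 0.00119 kg/kg → 0.00119 × 37000 / 9.8 = 4.49 mm
PW = 11.10 + 8.58 + 4.49 = 24.17 ≈ 24.2 mm.
Rainfall = ε × PW = 0.44 × 24.2 = 10.6 mm.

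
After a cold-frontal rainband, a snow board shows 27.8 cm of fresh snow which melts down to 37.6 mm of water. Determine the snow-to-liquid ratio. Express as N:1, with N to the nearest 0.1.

Ratio = snow depth / SWE = 278 mm / 37.6 mm = 7.4, i.e. 7.4:1.

ratio ≈ 7.4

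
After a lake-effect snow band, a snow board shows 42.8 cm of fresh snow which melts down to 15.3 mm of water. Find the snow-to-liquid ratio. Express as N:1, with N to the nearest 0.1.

Ratio = snow depth / SWE = 428 mm / 15.3 mm = 28.0, i.e. 28.0:1.

ratio ≈ 28.0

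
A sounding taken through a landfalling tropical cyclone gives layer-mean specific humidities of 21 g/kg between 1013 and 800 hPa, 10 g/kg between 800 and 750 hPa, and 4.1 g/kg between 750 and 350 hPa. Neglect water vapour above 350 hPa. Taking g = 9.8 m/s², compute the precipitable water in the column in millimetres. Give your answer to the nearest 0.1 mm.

PW ≈ 67.5 mm

Precipitable water is the column-integrated vapour mass per unit area: PW = (1/g) Σ q̄ Δp, with q in kg/kg and Δp in Pa (1 kg/m² of water = 1 mm).
Layer 1013–800 hPa: Δp = 213 hPa = 21300 Pa, q̄ = 0.021 kg/kg → 0.021 × 21300 / 9.8 = 45.64 mm
Layer 800–750 hPa: Δp = 50 hPa = 5000 Pa, q̄ = 0.01 kg/kg → 0.01 × 5000 / 9.8 = 5.10 mm
Layer 750–350 hPa: Δp = 400 hPa = 40000 Pa, q̄ = 0.0041 kg/kg → 0.0041 × 40000 / 9.8 = 16.73 mm
PW = 45.64 + 5.10 + 16.73 = 67.47 ≈ 67.5 mm.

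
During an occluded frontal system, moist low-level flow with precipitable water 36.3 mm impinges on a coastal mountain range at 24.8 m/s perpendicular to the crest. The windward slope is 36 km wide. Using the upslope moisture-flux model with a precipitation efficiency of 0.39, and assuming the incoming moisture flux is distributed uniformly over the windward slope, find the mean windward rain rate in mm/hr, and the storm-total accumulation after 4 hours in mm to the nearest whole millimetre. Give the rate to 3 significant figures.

R ≈ 35.1 mm/hr; total ≈ 140 mm

Incoming column moisture flux per unit ridge length: F = V × PW = 24.8 × 36.3 = 900.24 mm·m/s.
Spread over the 36 km slope with efficiency ε = 0.39: R = ε·F/W = 0.39 × 900.24 / 36000 m = 9.753e-03 mm/s.
R = 9.753e-03 × 3600 = 35.1 mm/hr.
Over 4 h: total = 35.1 × 4 = 140.4 ≈ 140 mm.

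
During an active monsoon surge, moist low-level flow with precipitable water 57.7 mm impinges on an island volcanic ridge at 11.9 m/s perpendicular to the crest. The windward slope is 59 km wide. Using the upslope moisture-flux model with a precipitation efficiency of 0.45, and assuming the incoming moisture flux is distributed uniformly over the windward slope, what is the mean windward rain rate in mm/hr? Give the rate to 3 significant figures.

R ≈ 18.9 mm/hr

Incoming column moisture flux per unit ridge length: F = V × PW = 11.9 × 57.7 = 686.63 mm·m/s.
Spread over the 59 km slope with efficiency ε = 0.45: R = ε·F/W = 0.45 × 686.63 / 59000 m = 5.237e-03 mm/s.
R = 5.237e-03 × 3600 = 18.9 mm/hr.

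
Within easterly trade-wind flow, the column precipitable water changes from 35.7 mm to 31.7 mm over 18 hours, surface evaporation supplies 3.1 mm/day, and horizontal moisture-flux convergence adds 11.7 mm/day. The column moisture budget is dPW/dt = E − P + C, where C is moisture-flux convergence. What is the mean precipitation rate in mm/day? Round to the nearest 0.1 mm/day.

dPW/dt = (31.7 − 35.7) mm / (18/24 day) = -5.333 mm/day.
P = E + C − dPW/dt = 3.1 + (11.7) − (-5.333) = 20.1 mm/day.

P ≈ 20.1 mm/day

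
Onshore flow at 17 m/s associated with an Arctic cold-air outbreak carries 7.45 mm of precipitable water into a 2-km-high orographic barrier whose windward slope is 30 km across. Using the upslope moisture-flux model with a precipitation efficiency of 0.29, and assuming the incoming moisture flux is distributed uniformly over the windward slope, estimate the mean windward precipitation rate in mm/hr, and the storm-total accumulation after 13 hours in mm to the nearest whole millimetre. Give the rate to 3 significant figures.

R ≈ 4.41 mm/hr; total ≈ 57 mm

Incoming column moisture flux per unit ridge length: F = V × PW = 17 × 7.45 = 126.65 mm·m/s.
Spread over the 30 km slope with efficiency ε = 0.29: R = ε·F/W = 0.29 × 126.65 / 30000 m = 1.224e-03 mm/s.
R = 1.224e-03 × 3600 = 4.41 mm/hr.
Over 13 h: total = 4.41 × 13 = 57.33 ≈ 57 mm.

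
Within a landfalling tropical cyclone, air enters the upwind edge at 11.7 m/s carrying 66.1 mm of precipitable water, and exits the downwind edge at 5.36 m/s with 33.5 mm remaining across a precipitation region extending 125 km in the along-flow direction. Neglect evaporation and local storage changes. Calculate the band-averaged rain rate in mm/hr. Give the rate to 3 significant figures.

R ≈ 17.1 mm/hr

Column moisture flux per unit crosswind length is F = V × PW.
Inflow: F_in = 11.7 × 66.1 = 773.37 mm·m/s
Outflow: F_out = 5.36 × 33.5 = 179.56 mm·m/s
Steady-state rate R = (F_in − F_out)/L = (773.37 − 179.56) / 125000 m = 4.750e-03 mm/s.
R = 4.750e-03 × 3600 = 17.1 mm/hr.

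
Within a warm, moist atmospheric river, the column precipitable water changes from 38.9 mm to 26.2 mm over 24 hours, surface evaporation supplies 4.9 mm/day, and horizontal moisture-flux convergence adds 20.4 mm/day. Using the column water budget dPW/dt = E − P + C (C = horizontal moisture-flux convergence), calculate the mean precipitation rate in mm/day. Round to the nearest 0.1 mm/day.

P ≈ 38.0 mm/day

dPW/dt = (26.2 − 38.9) mm / (24/24 day) = -12.700 mm/day.
P = E + C − dPW/dt = 4.9 + (20.4) − (-12.700) = 38.0 mm/day.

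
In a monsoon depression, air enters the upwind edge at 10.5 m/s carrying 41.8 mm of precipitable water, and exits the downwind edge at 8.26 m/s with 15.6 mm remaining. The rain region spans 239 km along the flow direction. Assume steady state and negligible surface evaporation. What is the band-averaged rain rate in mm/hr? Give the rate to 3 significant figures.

Column moisture flux per unit crosswind length is F = V × PW.
Inflow: F_in = 10.5 × 41.8 = 438.9 mm·m/s
Outflow: F_out = 8.26 × 15.6 = 128.856 mm·m/s
Steady-state rate R = (F_in − F_out)/L = (438.9 − 128.856) / 239000 m = 1.297e-03 mm/s.
R = 1.297e-03 × 3600 = 4.67 mm/hr.

R ≈ 4.67 mm/hr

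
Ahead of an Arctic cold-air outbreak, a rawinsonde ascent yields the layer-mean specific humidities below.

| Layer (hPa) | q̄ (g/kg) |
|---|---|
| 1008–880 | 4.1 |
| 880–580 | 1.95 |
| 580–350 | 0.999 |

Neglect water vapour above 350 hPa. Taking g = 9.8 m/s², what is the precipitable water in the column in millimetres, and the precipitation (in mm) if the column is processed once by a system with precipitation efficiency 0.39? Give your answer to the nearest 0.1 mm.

Precipitable water is the column-integrated vapour mass per unit area: PW = (1/g) Σ q̄ Δp, with q in kg/kg and Δp in Pa (1 kg/m² of water = 1 mm).
Layer 1008–880 hPa: Δp = 128 hPa = 12800 Pa, q̄ = 0.0041 kg/kg → 0.0041 × 12800 / 9.8 = 5.36 mm
Layer 880–580 hPa: Δp = 300 hPa = 30000 Pa, q̄ = 0.00195 kg/kg → 0.00195 × 30000 / 9.8 = 5.97 mm
Layer 580–350 hPa: Δp = 230 hPa = 23000 Pa, q̄ = 0.000999 kg/kg → 0.000999 × 23000 / 9.8 = 2.34 mm
PW = 5.36 + 5.97 + 2.34 = 13.67 ≈ 13.7 mm.
Precipitation = ε × PW = 0.39 × 13.7 = 5.3 mm.

PW ≈ 13.7 mm; precipitation ≈ 5.3 mm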